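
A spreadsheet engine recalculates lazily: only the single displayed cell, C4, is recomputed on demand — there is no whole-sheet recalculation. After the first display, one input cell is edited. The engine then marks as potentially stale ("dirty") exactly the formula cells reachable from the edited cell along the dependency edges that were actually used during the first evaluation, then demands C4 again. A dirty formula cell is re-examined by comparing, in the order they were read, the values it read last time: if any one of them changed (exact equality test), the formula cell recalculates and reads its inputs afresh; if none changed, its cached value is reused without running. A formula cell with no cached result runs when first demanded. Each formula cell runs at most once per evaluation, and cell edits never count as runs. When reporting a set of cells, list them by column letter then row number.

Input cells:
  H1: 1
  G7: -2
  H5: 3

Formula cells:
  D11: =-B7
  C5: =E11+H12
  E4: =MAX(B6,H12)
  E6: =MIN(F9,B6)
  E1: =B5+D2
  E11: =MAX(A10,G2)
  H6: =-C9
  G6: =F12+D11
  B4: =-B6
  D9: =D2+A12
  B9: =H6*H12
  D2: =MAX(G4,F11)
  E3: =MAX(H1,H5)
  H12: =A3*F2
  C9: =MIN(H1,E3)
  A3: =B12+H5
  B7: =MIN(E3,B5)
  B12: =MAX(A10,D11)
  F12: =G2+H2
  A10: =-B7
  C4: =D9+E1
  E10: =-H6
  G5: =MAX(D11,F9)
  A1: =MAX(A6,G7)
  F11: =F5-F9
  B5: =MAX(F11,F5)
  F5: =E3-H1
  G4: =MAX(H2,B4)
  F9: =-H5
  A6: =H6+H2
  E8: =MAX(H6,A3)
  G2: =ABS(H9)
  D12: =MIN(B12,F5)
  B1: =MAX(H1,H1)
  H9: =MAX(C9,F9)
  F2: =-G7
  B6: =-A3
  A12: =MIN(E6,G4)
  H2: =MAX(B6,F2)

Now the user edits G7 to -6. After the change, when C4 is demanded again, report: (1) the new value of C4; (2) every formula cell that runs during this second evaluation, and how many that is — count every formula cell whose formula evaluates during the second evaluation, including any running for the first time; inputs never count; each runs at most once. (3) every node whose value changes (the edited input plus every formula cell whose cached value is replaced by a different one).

New value of C4: 14.
Formula cells that run: A12, C4, D2, D9, E1, F2, G4, H2 — 8 in total.
Values that change: C4, D2, D9, E1, F2, G4, G7, H2.

First evaluation (everything demanded from the output):
  E3 = MAX(1, 3) = 3
  F2 = -(-2) = 2
  F5 = 3 - 1 = 2
  F9 = -(3) = -3
  F11 = 2 - -3 = 5
  B5 = MAX(5, 2) = 5
  B7 = MIN(3, 5) = 3
  A10 = -(3) = -3
  D11 = -(3) = -3
  B12 = MAX(-3, -3) = -3
  A3 = -3 + 3 = 0
  B6 = -(0) = 0
  B4 = -(0) = 0
  E6 = MIN(-3, 0) = -3
  H2 = MAX(0, 2) = 2
  G4 = MAX(2, 0) = 2
  A12 = MIN(-3, 2) = -3
  D2 = MAX(2, 5) = 5
  D9 = 5 + -3 = 2
  E1 = 5 + 5 = 10
  C4 = 2 + 10 = 12

Propagation after the edit:
  F2: runs — G7 -2->-6; result 6.
  H2: runs — F2 2->6; result 6.
  G4: runs — H2 2->6; result 6.
  A12: runs — G4 2->6; result -3 (same value as before).
  D2: runs — G4 2->6; result 6.
  D9: runs — D2 5->6; result 3.
  E1: runs — D2 5->6; result 11.
  C4: runs — D9 2->3; E1 10->11; result 14.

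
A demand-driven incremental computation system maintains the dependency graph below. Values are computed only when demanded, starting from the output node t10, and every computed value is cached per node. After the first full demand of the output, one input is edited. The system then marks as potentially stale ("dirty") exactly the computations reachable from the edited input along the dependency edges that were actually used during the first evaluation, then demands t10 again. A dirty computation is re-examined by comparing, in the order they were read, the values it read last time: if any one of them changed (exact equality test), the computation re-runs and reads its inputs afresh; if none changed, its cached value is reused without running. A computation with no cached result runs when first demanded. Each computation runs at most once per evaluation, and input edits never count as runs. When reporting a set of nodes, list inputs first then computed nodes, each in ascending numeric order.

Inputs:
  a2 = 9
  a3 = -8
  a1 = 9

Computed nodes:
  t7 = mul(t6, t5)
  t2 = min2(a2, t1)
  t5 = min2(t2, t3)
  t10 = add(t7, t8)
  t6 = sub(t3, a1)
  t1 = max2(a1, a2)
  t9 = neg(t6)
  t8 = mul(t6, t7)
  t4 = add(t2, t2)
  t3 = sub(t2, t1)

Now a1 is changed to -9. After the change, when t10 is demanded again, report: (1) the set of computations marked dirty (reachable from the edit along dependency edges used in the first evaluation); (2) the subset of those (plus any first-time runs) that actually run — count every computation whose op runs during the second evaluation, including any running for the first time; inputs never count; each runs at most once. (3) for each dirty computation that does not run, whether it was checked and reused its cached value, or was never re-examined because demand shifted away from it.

First evaluation (everything demanded from the output):
  t1 = max2(9, 9) = 9
  t2 = min2(9, 9) = 9
  t3 = sub(9, 9) = 0
  t5 = min2(9, 0) = 0
  t6 = sub(0, 9) = -9
  t7 = mul(-9, 0) = 0
  t8 = mul(-9, 0) = 0
  t10 = add(0, 0) = 0

Propagation after the edit:
  t1: runs — a1 9->-9; result 9 (same value as before).
  t2: checked — values it read are unchanged (a2 unchanged, t1 unchanged); reused cached 9 without running.
  t3: checked — values it read are unchanged (t2 unchanged, t1 unchanged); reused cached 0 without running.
  t5: checked — values it read are unchanged (t2 unchanged, t3 unchanged); reused cached 0 without running.
  t6: runs — a1 9->-9; result 9.
  t7: runs — t6 -9->9; result 0 (same value as before).
  t8: runs — t6 -9->9; result 0 (same value as before).
  t10: checked — values it read are unchanged (t7 unchanged, t8 unchanged); reused cached 0 without running.

Key observation: the cutoff stops propagation at t2 — its inputs' values are unchanged, so it reuses its cache.

Marked dirty: t1, t2, t3, t5, t6, t7, t8, t10.
Computations that run: t1, t6, t7, t8 — 4 in total.
Checked but reused from cache: t2, t3, t5, t10.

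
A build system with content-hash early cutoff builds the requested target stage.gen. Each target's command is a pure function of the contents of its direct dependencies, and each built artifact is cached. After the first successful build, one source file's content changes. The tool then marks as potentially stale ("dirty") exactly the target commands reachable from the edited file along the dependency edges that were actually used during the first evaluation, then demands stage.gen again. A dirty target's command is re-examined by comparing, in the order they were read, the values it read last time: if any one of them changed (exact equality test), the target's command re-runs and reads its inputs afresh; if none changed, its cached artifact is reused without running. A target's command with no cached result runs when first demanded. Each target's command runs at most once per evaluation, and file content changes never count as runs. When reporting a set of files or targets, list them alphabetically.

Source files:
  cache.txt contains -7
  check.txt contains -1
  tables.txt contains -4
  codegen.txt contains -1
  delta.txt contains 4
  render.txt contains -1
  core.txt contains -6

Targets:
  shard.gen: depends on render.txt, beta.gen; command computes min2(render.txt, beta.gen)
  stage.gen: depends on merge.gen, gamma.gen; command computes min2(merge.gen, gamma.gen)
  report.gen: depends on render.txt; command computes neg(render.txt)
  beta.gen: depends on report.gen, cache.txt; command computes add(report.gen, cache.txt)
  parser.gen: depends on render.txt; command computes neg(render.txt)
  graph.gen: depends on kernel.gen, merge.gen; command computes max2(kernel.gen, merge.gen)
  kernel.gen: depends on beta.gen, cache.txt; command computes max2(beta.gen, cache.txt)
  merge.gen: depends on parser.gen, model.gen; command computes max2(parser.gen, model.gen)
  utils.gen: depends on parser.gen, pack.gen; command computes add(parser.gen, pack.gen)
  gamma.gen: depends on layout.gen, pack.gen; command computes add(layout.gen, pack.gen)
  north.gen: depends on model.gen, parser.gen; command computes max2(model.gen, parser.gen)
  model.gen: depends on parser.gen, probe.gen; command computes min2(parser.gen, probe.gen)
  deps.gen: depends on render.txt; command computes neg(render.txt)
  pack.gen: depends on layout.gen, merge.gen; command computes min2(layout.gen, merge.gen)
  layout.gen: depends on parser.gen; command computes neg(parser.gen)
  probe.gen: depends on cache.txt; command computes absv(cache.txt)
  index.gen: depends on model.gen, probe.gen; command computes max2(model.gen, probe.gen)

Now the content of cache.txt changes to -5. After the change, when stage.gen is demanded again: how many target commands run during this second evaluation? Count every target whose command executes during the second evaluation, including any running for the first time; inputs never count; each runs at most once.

Target commands that run: model.gen, probe.gen — 2 in total.
Key observation: the change is absorbed at model.gen — it re-runs but produces the same value, and the output's value is unchanged.

First evaluation (everything demanded from the output):
  parser.gen = neg(-1) = 1
  layout.gen = neg(1) = -1
  probe.gen = absv(-7) = 7
  model.gen = min2(1, 7) = 1
  merge.gen = max2(1, 1) = 1
  pack.gen = min2(-1, 1) = -1
  gamma.gen = add(-1, -1) = -2
  stage.gen = min2(1, -2) = -2

Propagation after the edit:
  probe.gen: runs — cache.txt -7->-5; result 5.
  model.gen: runs — probe.gen 7->5; result 1 (same value as before).
  merge.gen: checked — values it read are unchanged (parser.gen unchanged, model.gen unchanged); reused cached 1 without running.
  pack.gen: checked — values it read are unchanged (layout.gen unchanged, merge.gen unchanged); reused cached -1 without running.
  gamma.gen: checked — values it read are unchanged (layout.gen unchanged, pack.gen unchanged); reused cached -2 without running.
  stage.gen: checked — values it read are unchanged (merge.gen unchanged, gamma.gen unchanged); reused cached -2 without running.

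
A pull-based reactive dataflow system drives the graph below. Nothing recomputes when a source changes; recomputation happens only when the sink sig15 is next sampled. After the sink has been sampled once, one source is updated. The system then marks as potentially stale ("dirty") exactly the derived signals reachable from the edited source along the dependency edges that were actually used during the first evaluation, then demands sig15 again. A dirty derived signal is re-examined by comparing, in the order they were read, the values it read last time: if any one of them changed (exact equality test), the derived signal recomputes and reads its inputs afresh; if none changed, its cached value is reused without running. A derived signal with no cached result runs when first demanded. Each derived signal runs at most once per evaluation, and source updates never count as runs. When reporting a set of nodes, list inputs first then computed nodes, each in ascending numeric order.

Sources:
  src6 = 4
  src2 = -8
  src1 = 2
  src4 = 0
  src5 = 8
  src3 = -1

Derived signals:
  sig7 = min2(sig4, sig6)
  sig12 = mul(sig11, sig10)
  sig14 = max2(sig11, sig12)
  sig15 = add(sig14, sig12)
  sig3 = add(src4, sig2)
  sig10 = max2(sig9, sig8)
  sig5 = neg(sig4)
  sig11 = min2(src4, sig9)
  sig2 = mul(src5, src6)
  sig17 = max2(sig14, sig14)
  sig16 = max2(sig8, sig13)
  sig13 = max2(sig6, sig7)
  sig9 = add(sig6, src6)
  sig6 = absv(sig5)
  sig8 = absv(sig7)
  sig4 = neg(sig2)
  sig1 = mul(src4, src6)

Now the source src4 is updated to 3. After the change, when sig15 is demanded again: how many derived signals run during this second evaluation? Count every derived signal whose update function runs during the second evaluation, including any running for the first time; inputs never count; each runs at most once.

First evaluation (everything demanded from the output):
  sig2 = mul(8, 4) = 32
  sig4 = neg(32) = -32
  sig5 = neg(-32) = 32
  sig6 = absv(32) = 32
  sig7 = min2(-32, 32) = -32
  sig8 = absv(-32) = 32
  sig9 = add(32, 4) = 36
  sig10 = max2(36, 32) = 36
  sig11 = min2(0, 36) = 0
  sig12 = mul(0, 36) = 0
  sig14 = max2(0, 0) = 0
  sig15 = add(0, 0) = 0

Propagation after the edit:
  sig11: runs — src4 0->3; result 3.
  sig12: runs — sig11 0->3; result 108.
  sig14: runs — sig11 0->3; sig12 0->108; result 108.
  sig15: runs — sig14 0->108; sig12 0->108; result 216.

Derived signals that run: sig11, sig12, sig14, sig15 — 4 in total.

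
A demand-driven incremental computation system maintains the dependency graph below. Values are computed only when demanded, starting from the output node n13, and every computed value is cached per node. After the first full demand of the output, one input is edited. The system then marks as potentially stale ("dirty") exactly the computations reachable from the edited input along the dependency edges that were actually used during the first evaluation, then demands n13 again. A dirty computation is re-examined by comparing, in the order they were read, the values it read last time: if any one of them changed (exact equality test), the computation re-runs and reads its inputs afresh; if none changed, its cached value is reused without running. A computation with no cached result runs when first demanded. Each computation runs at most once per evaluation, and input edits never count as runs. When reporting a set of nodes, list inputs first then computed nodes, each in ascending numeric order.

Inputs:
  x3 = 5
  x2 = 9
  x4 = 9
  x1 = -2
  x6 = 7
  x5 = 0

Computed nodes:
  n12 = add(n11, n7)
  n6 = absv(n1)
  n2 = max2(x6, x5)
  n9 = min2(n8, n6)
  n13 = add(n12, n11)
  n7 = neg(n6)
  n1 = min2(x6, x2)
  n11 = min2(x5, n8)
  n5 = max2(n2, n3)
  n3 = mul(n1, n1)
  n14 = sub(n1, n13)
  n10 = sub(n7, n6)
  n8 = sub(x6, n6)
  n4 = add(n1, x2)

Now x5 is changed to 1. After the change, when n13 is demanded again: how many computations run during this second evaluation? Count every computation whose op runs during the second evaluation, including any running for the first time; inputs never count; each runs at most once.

Computations that run: n11 — 1 in total.
Key observation: the change is absorbed at n11 — it re-runs but produces the same value, and the output's value is unchanged.

First evaluation (everything demanded from the output):
  n1 = min2(7, 9) = 7
  n6 = absv(7) = 7
  n7 = neg(7) = -7
  n8 = sub(7, 7) = 0
  n11 = min2(0, 0) = 0
  n12 = add(0, -7) = -7
  n13 = add(-7, 0) = -7

Propagation after the edit:
  n11: runs — x5 0->1; result 0 (same value as before).
  n12: checked — values it read are unchanged (n11 unchanged, n7 unchanged); reused cached -7 without running.
  n13: checked — values it read are unchanged (n12 unchanged, n11 unchanged); reused cached -7 without running.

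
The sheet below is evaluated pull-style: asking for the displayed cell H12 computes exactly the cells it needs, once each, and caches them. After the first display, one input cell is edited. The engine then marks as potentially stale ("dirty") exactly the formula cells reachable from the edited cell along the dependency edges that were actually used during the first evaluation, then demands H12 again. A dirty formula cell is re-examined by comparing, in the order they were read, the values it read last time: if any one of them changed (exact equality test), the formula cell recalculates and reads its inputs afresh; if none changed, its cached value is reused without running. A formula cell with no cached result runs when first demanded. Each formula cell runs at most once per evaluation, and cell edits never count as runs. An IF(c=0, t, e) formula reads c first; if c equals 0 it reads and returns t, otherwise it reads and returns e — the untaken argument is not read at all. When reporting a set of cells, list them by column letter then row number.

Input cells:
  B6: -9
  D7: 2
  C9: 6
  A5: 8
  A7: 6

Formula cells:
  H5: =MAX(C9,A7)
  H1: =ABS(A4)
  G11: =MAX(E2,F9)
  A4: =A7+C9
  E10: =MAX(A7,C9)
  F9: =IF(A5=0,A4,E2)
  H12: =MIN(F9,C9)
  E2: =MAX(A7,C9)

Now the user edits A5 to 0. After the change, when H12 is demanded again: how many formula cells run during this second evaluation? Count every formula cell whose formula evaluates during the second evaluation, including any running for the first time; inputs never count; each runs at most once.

3 formula cells run: A4, F9, H12.
Note the branch switch — A4 had no cache and runs now for the first time.

First demand of the output computes:
  E2 = MAX(6, 6) = 6
  F9 = IF(A5=0: A5=8 -> else branch E2) = 6
  H12 = MIN(6, 6) = 6

After the edit, cleaning proceeds:
  A4: had never run; runs now, result 12.
  F9: a read changed (A5 8->0) — executes, giving 12.
  H12: a read changed (F9 6->12) — executes, giving 6 — identical to its old value.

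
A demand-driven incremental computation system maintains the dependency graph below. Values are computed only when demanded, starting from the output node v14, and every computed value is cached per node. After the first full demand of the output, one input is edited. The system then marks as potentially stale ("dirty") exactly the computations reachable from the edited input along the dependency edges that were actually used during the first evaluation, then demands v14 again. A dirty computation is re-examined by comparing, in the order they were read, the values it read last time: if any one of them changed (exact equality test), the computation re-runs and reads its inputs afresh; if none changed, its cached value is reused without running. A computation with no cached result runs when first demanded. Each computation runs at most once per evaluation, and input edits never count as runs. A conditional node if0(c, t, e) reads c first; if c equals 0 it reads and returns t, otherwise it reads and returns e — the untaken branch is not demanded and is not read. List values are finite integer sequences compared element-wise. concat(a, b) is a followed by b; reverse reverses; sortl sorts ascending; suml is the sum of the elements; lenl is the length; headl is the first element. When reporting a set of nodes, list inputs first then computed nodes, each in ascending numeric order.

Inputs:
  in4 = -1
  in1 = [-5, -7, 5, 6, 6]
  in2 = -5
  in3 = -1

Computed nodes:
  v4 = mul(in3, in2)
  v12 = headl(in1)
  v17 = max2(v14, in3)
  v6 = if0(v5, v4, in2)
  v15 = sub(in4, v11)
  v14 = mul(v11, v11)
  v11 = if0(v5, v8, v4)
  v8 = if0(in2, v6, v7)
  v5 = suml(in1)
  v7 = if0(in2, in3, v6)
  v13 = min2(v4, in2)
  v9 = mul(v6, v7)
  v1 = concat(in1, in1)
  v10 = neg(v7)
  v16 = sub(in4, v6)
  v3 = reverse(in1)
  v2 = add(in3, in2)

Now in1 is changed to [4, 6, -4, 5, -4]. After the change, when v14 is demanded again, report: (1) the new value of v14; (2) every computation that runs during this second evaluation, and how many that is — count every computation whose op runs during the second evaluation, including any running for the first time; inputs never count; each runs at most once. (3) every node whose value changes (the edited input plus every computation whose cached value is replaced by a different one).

New value of v14: 25.
Computations that run: v5, v11 — 2 in total.
Values that change: in1, v5.
Key observation: the change is absorbed at v11 — it re-runs but produces the same value, and the output's value is unchanged.

First evaluation (everything demanded from the output):
  v4 = mul(-1, -5) = 5
  v5 = suml([-5, -7, 5, 6, 6]) = 5
  v11 = if0(v5=5 -> else branch v4) = 5
  v14 = mul(5, 5) = 25

Propagation after the edit:
  v5: runs — in1 [-5, -7, 5, 6, 6]->[4, 6, -4, 5, -4]; result 7.
  v11: runs — v5 5->7; result 5 (same value as before).
  v14: checked — values it read are unchanged (v11 unchanged, v11 unchanged); reused cached 25 without running.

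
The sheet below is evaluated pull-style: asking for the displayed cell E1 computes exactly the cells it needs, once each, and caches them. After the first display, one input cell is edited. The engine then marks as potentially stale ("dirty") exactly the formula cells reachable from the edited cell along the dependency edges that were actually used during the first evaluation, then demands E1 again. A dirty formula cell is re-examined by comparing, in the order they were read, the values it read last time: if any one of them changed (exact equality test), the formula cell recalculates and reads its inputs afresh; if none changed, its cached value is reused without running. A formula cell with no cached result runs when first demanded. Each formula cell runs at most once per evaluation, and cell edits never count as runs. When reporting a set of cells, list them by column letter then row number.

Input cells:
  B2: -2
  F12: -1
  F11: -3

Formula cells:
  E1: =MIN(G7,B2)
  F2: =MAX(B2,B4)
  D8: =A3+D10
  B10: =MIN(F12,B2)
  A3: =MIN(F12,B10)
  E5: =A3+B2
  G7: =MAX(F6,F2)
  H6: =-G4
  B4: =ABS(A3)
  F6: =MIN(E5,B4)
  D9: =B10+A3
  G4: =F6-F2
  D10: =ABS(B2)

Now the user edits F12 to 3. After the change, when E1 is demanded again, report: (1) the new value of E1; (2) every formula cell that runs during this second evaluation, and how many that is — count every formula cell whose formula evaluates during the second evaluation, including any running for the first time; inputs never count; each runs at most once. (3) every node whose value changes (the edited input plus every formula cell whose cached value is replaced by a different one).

Demanding E1 again yields -2.
2 formula cells run: A3, B10.
The nodes whose values change: F12.
Note where the cutoff bites: E5 is checked, finds nothing changed, and keeps its cache.

First demand of the output computes:
  B10 = MIN(-1, -2) = -2
  A3 = MIN(-1, -2) = -2
  B4 = ABS(-2) = 2
  E5 = -2 + -2 = -4
  F2 = MAX(-2, 2) = 2
  F6 = MIN(-4, 2) = -4
  G7 = MAX(-4, 2) = 2
  E1 = MIN(2, -2) = -2

After the edit, cleaning proceeds:
  B10: a read changed (F12 -1->3) — executes, giving -2 — identical to its old value.
  A3: a read changed (F12 -1->3) — executes, giving -2 — identical to its old value.
  B4: dirty, but its reads are unchanged (A3 unchanged); cached 2 stands.
  E5: dirty, but its reads are unchanged (A3 unchanged, B2 unchanged); cached -4 stands.
  F2: dirty, but its reads are unchanged (B2 unchanged, B4 unchanged); cached 2 stands.
  F6: dirty, but its reads are unchanged (E5 unchanged, B4 unchanged); cached -4 stands.
  G7: dirty, but its reads are unchanged (F6 unchanged, F2 unchanged); cached 2 stands.
  E1: dirty, but its reads are unchanged (G7 unchanged, B2 unchanged); cached -2 stands.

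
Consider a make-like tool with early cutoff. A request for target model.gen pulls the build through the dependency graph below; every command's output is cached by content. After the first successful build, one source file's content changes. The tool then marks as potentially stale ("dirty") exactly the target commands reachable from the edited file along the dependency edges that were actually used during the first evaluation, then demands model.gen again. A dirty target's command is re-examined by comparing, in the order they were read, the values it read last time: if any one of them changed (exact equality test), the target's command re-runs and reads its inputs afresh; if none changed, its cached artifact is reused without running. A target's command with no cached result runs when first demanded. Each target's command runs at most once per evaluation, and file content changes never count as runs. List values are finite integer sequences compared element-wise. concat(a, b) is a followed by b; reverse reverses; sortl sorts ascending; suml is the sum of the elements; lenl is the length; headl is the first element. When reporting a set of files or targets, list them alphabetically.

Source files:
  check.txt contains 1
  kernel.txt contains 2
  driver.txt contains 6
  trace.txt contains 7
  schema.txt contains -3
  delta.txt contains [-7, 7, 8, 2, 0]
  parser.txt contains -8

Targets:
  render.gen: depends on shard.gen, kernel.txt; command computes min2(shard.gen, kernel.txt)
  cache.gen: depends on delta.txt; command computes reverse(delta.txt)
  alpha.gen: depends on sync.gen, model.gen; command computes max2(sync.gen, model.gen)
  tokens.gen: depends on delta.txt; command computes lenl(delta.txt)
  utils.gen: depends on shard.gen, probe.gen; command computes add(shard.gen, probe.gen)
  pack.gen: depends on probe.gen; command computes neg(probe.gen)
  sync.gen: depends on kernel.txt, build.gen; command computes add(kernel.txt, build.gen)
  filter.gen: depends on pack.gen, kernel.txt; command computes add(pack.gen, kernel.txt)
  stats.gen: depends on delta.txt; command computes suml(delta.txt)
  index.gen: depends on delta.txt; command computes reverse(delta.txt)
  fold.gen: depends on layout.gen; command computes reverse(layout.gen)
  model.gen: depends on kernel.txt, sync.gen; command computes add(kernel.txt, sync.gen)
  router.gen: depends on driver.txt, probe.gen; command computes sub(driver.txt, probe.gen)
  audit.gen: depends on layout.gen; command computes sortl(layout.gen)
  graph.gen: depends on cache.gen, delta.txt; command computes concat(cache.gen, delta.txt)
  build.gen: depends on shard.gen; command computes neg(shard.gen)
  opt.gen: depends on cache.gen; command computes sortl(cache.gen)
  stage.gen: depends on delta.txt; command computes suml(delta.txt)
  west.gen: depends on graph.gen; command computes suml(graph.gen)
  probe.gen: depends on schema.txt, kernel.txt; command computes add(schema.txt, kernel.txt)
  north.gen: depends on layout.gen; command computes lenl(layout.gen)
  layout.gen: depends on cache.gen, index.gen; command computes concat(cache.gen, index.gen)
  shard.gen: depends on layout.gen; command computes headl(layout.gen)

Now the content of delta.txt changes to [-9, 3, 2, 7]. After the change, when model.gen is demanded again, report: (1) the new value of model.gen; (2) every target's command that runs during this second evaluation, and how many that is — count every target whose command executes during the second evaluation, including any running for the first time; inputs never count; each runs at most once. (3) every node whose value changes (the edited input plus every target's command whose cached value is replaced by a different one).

Demanding model.gen again yields -3.
7 target commands run: build.gen, cache.gen, index.gen, layout.gen, model.gen, shard.gen, sync.gen.
The nodes whose values change: build.gen, cache.gen, delta.txt, index.gen, layout.gen, model.gen, shard.gen, sync.gen.

First demand of the output computes:
  cache.gen = reverse([-7, 7, 8, 2, 0]) = [0, 2, 8, 7, -7]
  index.gen = reverse([-7, 7, 8, 2, 0]) = [0, 2, 8, 7, -7]
  layout.gen = concat([0, 2, 8, 7, -7], [0, 2, 8, 7, -7]) = [0, 2, 8, 7, -7, 0, 2, 8, 7, -7]
  shard.gen = headl([0, 2, 8, 7, -7, 0, 2, 8, 7, -7]) = 0
  build.gen = neg(0) = 0
  sync.gen = add(2, 0) = 2
  model.gen = add(2, 2) = 4

After the edit, cleaning proceeds:
  cache.gen: a read changed (delta.txt [-7, 7, 8, 2, 0]->[-9, 3, 2, 7]) — executes, giving [7, 2, 3, -9].
  index.gen: a read changed (delta.txt [-7, 7, 8, 2, 0]->[-9, 3, 2, 7]) — executes, giving [7, 2, 3, -9].
  layout.gen: a read changed (cache.gen [0, 2, 8, 7, -7]->[7, 2, 3, -9]; index.gen [0, 2, 8, 7, -7]->[7, 2, 3, -9]) — executes, giving [7, 2, 3, -9, 7, 2, 3, -9].
  shard.gen: a read changed (layout.gen [0, 2, 8, 7, -7, 0, 2, 8, 7, -7]->[7, 2, 3, -9, 7, 2, 3, -9]) — executes, giving 7.
  build.gen: a read changed (shard.gen 0->7) — executes, giving -7.
  sync.gen: a read changed (build.gen 0->-7) — executes, giving -5.
  model.gen: a read changed (sync.gen 2->-5) — executes, giving -3.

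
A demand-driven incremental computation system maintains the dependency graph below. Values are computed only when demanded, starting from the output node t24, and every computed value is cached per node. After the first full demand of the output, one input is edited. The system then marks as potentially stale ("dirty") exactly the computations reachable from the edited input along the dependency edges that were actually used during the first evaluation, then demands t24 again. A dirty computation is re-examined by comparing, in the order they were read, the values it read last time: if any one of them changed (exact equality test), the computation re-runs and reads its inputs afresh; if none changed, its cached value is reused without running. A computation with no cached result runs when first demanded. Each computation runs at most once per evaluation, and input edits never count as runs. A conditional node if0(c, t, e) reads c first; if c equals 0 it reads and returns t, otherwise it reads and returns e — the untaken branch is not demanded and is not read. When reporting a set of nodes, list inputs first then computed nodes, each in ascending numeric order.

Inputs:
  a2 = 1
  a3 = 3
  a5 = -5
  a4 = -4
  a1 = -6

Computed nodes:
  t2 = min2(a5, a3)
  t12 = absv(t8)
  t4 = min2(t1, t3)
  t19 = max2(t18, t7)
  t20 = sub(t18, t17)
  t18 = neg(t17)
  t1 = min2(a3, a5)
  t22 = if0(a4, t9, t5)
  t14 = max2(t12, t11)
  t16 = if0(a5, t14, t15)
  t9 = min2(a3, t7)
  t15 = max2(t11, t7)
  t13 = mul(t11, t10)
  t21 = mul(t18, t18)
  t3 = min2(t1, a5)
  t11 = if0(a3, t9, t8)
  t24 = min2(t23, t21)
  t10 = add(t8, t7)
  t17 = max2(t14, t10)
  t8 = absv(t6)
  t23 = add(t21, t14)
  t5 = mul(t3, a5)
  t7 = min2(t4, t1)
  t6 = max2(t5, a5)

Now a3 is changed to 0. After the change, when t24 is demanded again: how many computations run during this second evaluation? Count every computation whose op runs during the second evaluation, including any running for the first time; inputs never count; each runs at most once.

First evaluation (everything demanded from the output):
  t1 = min2(3, -5) = -5
  t3 = min2(-5, -5) = -5
  t4 = min2(-5, -5) = -5
  t5 = mul(-5, -5) = 25
  t6 = max2(25, -5) = 25
  t7 = min2(-5, -5) = -5
  t8 = absv(25) = 25
  t10 = add(25, -5) = 20
  t11 = if0(a3=3 -> else branch t8) = 25
  t12 = absv(25) = 25
  t14 = max2(25, 25) = 25
  t17 = max2(25, 20) = 25
  t18 = neg(25) = -25
  t21 = mul(-25, -25) = 625
  t23 = add(625, 25) = 650
  t24 = min2(650, 625) = 625

Propagation after the edit:
  t1: runs — a3 3->0; result -5 (same value as before).
  t3: checked — values it read are unchanged (t1 unchanged, a5 unchanged); reused cached -5 without running.
  t4: checked — values it read are unchanged (t1 unchanged, t3 unchanged); reused cached -5 without running.
  t5: checked — values it read are unchanged (t3 unchanged, a5 unchanged); reused cached 25 without running.
  t6: checked — values it read are unchanged (t5 unchanged, a5 unchanged); reused cached 25 without running.
  t7: checked — values it read are unchanged (t4 unchanged, t1 unchanged); reused cached -5 without running.
  t8: checked — values it read are unchanged (t6 unchanged); reused cached 25 without running.
  t9: demanded for the first time — runs, produces -5.
  t10: checked — values it read are unchanged (t8 unchanged, t7 unchanged); reused cached 20 without running.
  t11: runs — a3 3->0; result -5.
  t12: checked — values it read are unchanged (t8 unchanged); reused cached 25 without running.
  t14: runs — t11 25->-5; result 25 (same value as before).
  t17: checked — values it read are unchanged (t14 unchanged, t10 unchanged); reused cached 25 without running.
  t18: checked — values it read are unchanged (t17 unchanged); reused cached -25 without running.
  t21: checked — values it read are unchanged (t18 unchanged, t18 unchanged); reused cached 625 without running.
  t23: checked — values it read are unchanged (t21 unchanged, t14 unchanged); reused cached 650 without running.
  t24: checked — values it read are unchanged (t23 unchanged, t21 unchanged); reused cached 625 without running.

Key observation: a condition flipped, so demand reaches new nodes — t9 runs for the first time.

Computations that run: t1, t9, t11, t14 — 4 in total.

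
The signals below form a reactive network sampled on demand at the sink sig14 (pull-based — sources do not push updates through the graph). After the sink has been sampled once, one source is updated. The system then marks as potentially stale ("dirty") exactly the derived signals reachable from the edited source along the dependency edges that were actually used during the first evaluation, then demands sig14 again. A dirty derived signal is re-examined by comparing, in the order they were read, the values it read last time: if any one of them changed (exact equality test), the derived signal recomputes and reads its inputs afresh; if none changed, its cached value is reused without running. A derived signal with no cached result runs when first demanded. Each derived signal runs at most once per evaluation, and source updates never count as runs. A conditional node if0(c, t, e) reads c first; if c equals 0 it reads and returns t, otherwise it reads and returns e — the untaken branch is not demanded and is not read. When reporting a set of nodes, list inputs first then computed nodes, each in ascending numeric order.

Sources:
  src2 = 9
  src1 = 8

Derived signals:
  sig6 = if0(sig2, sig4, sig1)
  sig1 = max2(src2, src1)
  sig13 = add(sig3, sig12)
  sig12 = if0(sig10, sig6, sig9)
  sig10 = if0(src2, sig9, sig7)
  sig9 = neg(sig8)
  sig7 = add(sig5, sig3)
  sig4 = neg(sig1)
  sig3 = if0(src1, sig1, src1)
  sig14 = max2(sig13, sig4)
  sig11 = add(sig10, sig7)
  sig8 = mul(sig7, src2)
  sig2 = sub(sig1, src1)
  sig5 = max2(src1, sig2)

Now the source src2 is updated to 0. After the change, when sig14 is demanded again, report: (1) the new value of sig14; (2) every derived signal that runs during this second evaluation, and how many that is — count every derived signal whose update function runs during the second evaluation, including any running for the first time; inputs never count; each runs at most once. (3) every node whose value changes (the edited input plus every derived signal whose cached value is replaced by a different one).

sig14 now evaluates to 0.
Run set: sig1, sig2, sig4, sig5, sig6, sig8, sig9, sig10, sig12, sig13, sig14 (11 run).
Changed values: src2, sig1, sig2, sig4, sig8, sig9, sig10, sig12, sig13, sig14.
The important point: the flipped condition pulls in fresh nodes; sig6 runs for the first time.

Initial pass — values computed on the first demand:
  sig1 = max2(9, 8) = 9
  sig2 = sub(9, 8) = 1
  sig3 = if0(src1=8 -> else branch src1) = 8
  sig4 = neg(9) = -9
  sig5 = max2(8, 1) = 8
  sig7 = add(8, 8) = 16
  sig8 = mul(16, 9) = 144
  sig9 = neg(144) = -144
  sig10 = if0(src2=9 -> else branch sig7) = 16
  sig12 = if0(sig10=16 -> else branch sig9) = -144
  sig13 = add(8, -144) = -136
  sig14 = max2(-136, -9) = -9

Second demand — change propagation:
  sig1: re-runs because src2 9->0; new result 8.
  sig2: re-runs because sig1 9->8; new result 0.
  sig4: re-runs because sig1 9->8; new result -8.
  sig5: re-runs because sig2 1->0; new result 8 (unchanged).
  sig6: newly demanded (no cache) — executes and yields -8.
  sig7: re-examined; everything it read last time is the same (sig5 unchanged, sig3 unchanged) — cache 16 kept, no run.
  sig8: re-runs because src2 9->0; new result 0.
  sig9: re-runs because sig8 144->0; new result 0.
  sig10: re-runs because src2 9->0; new result 0.
  sig12: re-runs because sig10 16->0; sig9 -144->0; new result -8.
  sig13: re-runs because sig12 -144->-8; new result 0.
  sig14: re-runs because sig13 -136->0; sig4 -9->-8; new result 0.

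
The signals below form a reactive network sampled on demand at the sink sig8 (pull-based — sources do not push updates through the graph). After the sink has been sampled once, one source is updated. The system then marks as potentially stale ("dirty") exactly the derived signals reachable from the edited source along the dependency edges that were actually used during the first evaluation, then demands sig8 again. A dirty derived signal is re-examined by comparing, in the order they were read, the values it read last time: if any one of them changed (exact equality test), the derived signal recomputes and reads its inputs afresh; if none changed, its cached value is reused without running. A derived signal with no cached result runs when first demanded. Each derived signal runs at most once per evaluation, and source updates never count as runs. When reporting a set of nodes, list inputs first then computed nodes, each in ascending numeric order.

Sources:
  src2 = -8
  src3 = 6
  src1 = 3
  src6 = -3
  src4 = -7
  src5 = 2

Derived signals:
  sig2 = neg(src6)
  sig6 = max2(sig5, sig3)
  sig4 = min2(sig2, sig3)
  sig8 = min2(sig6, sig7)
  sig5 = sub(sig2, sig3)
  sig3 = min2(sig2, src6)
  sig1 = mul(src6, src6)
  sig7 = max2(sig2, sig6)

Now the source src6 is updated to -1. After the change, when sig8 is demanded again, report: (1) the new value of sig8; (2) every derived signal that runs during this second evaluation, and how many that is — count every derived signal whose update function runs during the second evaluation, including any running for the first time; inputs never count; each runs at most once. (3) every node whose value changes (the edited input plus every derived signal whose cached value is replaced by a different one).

Initial pass — values computed on the first demand:
  sig2 = neg(-3) = 3
  sig3 = min2(3, -3) = -3
  sig5 = sub(3, -3) = 6
  sig6 = max2(6, -3) = 6
  sig7 = max2(3, 6) = 6
  sig8 = min2(6, 6) = 6

Second demand — change propagation:
  sig2: re-runs because src6 -3->-1; new result 1.
  sig3: re-runs because sig2 3->1; src6 -3->-1; new result -1.
  sig5: re-runs because sig2 3->1; sig3 -3->-1; new result 2.
  sig6: re-runs because sig5 6->2; sig3 -3->-1; new result 2.
  sig7: re-runs because sig2 3->1; sig6 6->2; new result 2.
  sig8: re-runs because sig6 6->2; sig7 6->2; new result 2.

sig8 now evaluates to 2.
Run set: sig2, sig3, sig5, sig6, sig7, sig8 (6 run).
Changed values: src6, sig2, sig3, sig5, sig6, sig7, sig8.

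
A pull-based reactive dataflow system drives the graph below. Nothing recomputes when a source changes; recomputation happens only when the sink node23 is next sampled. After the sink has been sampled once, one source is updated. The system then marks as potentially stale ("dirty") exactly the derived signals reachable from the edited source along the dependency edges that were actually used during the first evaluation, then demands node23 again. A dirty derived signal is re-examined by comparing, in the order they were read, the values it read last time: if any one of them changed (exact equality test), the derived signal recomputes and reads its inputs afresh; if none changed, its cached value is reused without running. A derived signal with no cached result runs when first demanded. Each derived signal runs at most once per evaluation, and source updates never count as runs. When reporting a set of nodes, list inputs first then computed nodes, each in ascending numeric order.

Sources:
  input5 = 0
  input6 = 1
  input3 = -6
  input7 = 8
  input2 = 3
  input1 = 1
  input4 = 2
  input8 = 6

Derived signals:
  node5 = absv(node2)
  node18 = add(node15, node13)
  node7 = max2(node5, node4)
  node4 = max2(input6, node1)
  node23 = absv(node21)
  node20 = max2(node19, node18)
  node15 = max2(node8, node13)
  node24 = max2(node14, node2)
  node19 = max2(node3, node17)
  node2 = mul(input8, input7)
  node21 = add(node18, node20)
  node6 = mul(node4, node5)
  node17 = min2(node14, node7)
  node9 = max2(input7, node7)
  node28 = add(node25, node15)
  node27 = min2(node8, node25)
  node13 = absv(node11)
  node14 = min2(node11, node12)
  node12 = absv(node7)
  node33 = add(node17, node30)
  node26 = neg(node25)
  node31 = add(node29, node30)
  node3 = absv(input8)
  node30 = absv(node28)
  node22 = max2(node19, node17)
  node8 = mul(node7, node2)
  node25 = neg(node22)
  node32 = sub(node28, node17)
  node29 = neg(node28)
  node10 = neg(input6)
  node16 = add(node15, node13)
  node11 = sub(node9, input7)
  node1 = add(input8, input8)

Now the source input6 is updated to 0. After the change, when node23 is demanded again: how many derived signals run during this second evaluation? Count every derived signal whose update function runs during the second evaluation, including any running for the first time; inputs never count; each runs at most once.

Derived signals that run: node4 — 1 in total.
Key observation: the change is absorbed at node4 — it re-runs but produces the same value, and the output's value is unchanged.

First evaluation (everything demanded from the output):
  node1 = add(6, 6) = 12
  node2 = mul(6, 8) = 48
  node3 = absv(6) = 6
  node4 = max2(1, 12) = 12
  node5 = absv(48) = 48
  node7 = max2(48, 12) = 48
  node8 = mul(48, 48) = 2304
  node9 = max2(8, 48) = 48
  node11 = sub(48, 8) = 40
  node12 = absv(48) = 48
  node13 = absv(40) = 40
  node14 = min2(40, 48) = 40
  node15 = max2(2304, 40) = 2304
  node17 = min2(40, 48) = 40
  node18 = add(2304, 40) = 2344
  node19 = max2(6, 40) = 40
  node20 = max2(40, 2344) = 2344
  node21 = add(2344, 2344) = 4688
  node23 = absv(4688) = 4688

Propagation after the edit:
  node4: runs — input6 1->0; result 12 (same value as before).
  node7: checked — values it read are unchanged (node5 unchanged, node4 unchanged); reused cached 48 without running.
  node8: checked — values it read are unchanged (node7 unchanged, node2 unchanged); reused cached 2304 without running.
  node9: checked — values it read are unchanged (input7 unchanged, node7 unchanged); reused cached 48 without running.
  node11: checked — values it read are unchanged (node9 unchanged, input7 unchanged); reused cached 40 without running.
  node12: checked — values it read are unchanged (node7 unchanged); reused cached 48 without running.
  node13: checked — values it read are unchanged (node11 unchanged); reused cached 40 without running.
  node14: checked — values it read are unchanged (node11 unchanged, node12 unchanged); reused cached 40 without running.
  node15: checked — values it read are unchanged (node8 unchanged, node13 unchanged); reused cached 2304 without running.
  node17: checked — values it read are unchanged (node14 unchanged, node7 unchanged); reused cached 40 without running.
  node18: checked — values it read are unchanged (node15 unchanged, node13 unchanged); reused cached 2344 without running.
  node19: checked — values it read are unchanged (node3 unchanged, node17 unchanged); reused cached 40 without running.
  node20: checked — values it read are unchanged (node19 unchanged, node18 unchanged); reused cached 2344 without running.
  node21: checked — values it read are unchanged (node18 unchanged, node20 unchanged); reused cached 4688 without running.
  node23: checked — values it read are unchanged (node21 unchanged); reused cached 4688 without running.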